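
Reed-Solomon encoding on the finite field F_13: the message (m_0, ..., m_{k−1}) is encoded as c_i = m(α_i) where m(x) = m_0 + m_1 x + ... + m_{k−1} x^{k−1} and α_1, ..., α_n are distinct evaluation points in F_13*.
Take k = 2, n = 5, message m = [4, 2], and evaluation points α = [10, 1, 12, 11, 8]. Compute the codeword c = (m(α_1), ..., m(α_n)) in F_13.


c = [11, 6, 2, 0, 7]

Message polynomial: m(x) = 4 + 2·x (mod 13).
For each evaluation point α_i, compute m(α_i) mod 13:
  α_1 = 10: Horner steps 2 → 11, so m(10) = 11.
  α_2 = 1: Horner steps 2 → 6, so m(1) = 6.
  α_3 = 12: Horner steps 2 → 2, so m(12) = 2.
  α_4 = 11: Horner steps 2 → 0, so m(11) = 0.
  α_5 = 8: Horner steps 2 → 7, so m(8) = 7.
Codeword c = [11, 6, 2, 0, 7] ∈ F_13^5.


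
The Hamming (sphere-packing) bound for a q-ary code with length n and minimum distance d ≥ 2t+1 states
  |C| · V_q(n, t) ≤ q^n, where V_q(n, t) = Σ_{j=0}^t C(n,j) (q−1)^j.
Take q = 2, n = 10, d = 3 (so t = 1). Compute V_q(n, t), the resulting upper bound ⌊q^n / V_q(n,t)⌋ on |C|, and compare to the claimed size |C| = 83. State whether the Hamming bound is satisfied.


V_q(n, t) = 11, q^n = 1024, Hamming bound = 93, |C| = 83 ≤ bound (satisfied).

Step 1: Compute V_q(n, t) = Σ_{j=0}^1 C(n, j) (q−1)^j.
  j = 0: C(10,0)·(1)^0 = 1·1 = 1.
  j = 1: C(10,1)·(1)^1 = 10·1 = 10.
  V_q(n, t) = 1 + 10 = 11.
Step 2: q^n = 2^10 = 1024.
Step 3: Hamming bound ⌊q^n / V_q(n,t)⌋ = ⌊1024/11⌋ = 93.
Step 4: Compare |C| = 83 to 93: satisfied.
The claimed |C| lies below the Hamming bound.


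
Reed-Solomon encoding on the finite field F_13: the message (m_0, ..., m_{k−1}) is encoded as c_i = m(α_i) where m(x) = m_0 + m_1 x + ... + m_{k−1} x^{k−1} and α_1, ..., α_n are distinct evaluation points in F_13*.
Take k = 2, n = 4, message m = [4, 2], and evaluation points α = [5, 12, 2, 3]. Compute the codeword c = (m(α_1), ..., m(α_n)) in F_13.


c = [1, 2, 8, 10]

Message polynomial: m(x) = 4 + 2·x (mod 13).
For each evaluation point α_i, compute m(α_i) mod 13:
  α_1 = 5: Horner steps 2 → 1, so m(5) = 1.
  α_2 = 12: Horner steps 2 → 2, so m(12) = 2.
  α_3 = 2: Horner steps 2 → 8, so m(2) = 8.
  α_4 = 3: Horner steps 2 → 10, so m(3) = 10.
Codeword c = [1, 2, 8, 10] ∈ F_13^4.


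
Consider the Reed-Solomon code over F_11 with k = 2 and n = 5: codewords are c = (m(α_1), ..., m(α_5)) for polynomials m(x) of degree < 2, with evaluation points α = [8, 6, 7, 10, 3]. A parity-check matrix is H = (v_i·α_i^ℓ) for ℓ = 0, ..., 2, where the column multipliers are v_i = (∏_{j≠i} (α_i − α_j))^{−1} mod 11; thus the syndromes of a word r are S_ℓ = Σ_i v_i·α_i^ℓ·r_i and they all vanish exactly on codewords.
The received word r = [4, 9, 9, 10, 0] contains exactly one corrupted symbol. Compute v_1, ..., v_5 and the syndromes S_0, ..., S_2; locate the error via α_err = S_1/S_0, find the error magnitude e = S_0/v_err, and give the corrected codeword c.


S = (8, 1, 7), error at position 3, error magnitude e = 8, c = [4, 9, 1, 10, 0].

Step 1: column multipliers v_i = (∏_{j≠i}(α_i − α_j))^{−1} mod 11.
  i = 1 (α = 8): (8−6)(8−7)(8−10)(8−3) = 2·1·(−2)·5 = −20 ≡ 2, so v_1 = 2^{−1} = 6 (mod 11).
  i = 2 (α = 6): (6−8)(6−7)(6−10)(6−3) = (−2)·(−1)·(−4)·3 = −24 ≡ 9, so v_2 = 9^{−1} = 5 (mod 11).
  i = 3 (α = 7): (7−8)(7−6)(7−10)(7−3) = (−1)·1·(−3)·4 = 12 ≡ 1, so v_3 = 1^{−1} = 1 (mod 11).
  i = 4 (α = 10): (10−8)(10−6)(10−7)(10−3) = 2·4·3·7 = 168 ≡ 3, so v_4 = 3^{−1} = 4 (mod 11).
  i = 5 (α = 3): (3−8)(3−6)(3−7)(3−10) = (−5)·(−3)·(−4)·(−7) = 420 ≡ 2, so v_5 = 2^{−1} = 6 (mod 11).
  v = [6, 5, 1, 4, 6].
Step 2: syndromes of r = [4, 9, 9, 10, 0] (all sums mod 11).
  S_0 = Σ v_i r_i = 6·4 + 5·9 + 1·9 + 4·10 + 6·0 = 118 ≡ 8.
  S_1 = Σ v_i α_i r_i = 6·8·4 + 5·6·9 + 1·7·9 + 4·10·10 + 6·3·0 = 925 ≡ 1.
  α_i^2 mod 11 = [9, 3, 5, 1, 9].
  S_2 = Σ v_i α_i^2 r_i = 6·9·4 + 5·3·9 + 1·5·9 + 4·1·10 + 6·9·0 = 436 ≡ 7.
  S = (8, 1, 7) ≠ 0, so r is not a codeword (an error is present).
Step 3: locate the error. For a single error e at position i, S_ℓ = v_i·e·α_i^ℓ, so α_err = S_1/S_0.
  S_0^{−1} = 8^{−1} = 7 (mod 11), so α_err = 1·7 = 7 ≡ 7 = α_3. Error position i = 3.
  Consistency check: S_2/S_1 = 7·1 = 7 ≡ 7 = α_err ✓ (single-error assumption holds).
Step 4: error magnitude e = S_0/v_3 = S_0·∏_{j≠3}(α_3 − α_j) = 8·1 = 8 ≡ 8 (mod 11).
Step 5: correct position 3: c_3 = r_3 − e = 9 − 8 ≡ 1 (mod 11). Hence c = [4, 9, 1, 10, 0].
  Check: interpolating c through the α_i gives m(x) = 2 + 3·x (degree < 2) with m(α_i) = c_i for every i, so c is indeed a codeword.


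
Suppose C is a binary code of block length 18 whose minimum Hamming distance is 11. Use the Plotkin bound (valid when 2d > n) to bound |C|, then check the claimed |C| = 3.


Plotkin bound M ≤ 4; given |C| = 3 ≤ bound (satisfied).

Check applicability: 2d = 22, n = 18.
2d − n = 4 > 0, so Plotkin applies.
Compute d/(2d−n) = 11/4 ≈ 2.7500.
⌊d/(2d−n)⌋ = 2.
Plotkin bound: M ≤ 2·2 = 4.
Given |C| = 3, check: satisfied.
This |C| is below the Plotkin bound.


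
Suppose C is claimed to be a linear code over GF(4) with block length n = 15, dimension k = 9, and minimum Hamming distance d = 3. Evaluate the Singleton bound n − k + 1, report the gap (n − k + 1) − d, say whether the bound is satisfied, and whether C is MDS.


Singleton RHS = n − k + 1 = 7, slack = 4, bound satisfied, not MDS.

Singleton bound: d ≤ n − k + 1.
Here n = 15, k = 9, so n − k + 1 = 7.
Given d = 3, check d ≤ 7: YES.
Slack = (n − k + 1) − d = 4.
The code is NOT MDS (slack = 4 > 0).
Description: the claimed parameters are [15, 9, 3]_4; such a code would be non-MDS.


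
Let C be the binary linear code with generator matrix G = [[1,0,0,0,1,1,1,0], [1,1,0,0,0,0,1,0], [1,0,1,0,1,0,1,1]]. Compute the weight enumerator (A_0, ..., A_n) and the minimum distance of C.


Weight distribution: A_0 = 1, A_3 = 3, A_4 = 2, A_5 = 1, A_6 = 1. Minimum distance d = 3.

Enumerate all 2^3 = 8 messages m ∈ F_2^3.
For each, compute codeword c = mG in F_2^8, then tally its weight.
  m = 000 → c = 00000000, weight = 0.
  m = 100 → c = 10001110, weight = 4.
  m = 010 → c = 11000010, weight = 3.
  m = 110 → c = 01001100, weight = 3.
  m = 001 → c = 10101011, weight = 5.
  m = 101 → c = 00100101, weight = 3.
  m = 011 → c = 01101001, weight = 4.
  m = 111 → c = 11100111, weight = 6.
Tally weights:
  weight 0: 1 codewords.
  weight 3: 3 codewords.
  weight 4: 2 codewords.
  weight 5: 1 codewords.
  weight 6: 1 codewords.
Minimum distance d = smallest w > 0 with A_w > 0 = 3.
Sanity: Σ A_w = 8 = 2^3 = 8 ✓.


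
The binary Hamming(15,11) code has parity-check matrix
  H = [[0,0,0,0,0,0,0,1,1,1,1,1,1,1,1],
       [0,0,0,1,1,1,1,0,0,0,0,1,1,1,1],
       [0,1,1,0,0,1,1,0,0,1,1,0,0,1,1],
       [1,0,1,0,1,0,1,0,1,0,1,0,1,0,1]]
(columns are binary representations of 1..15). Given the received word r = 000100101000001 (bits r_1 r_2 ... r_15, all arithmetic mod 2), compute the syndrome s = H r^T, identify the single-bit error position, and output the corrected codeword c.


s = (0, 1, 0, 1)^T, error position = 5, corrected codeword c = 000110101000001

Compute s = H r^T mod 2 one row at a time:
  s_1 = 0 + 1 + 0 + 0 + 0 + 0 + 0 + 1 = 2 ≡ 0 (mod 2).
  s_2 = 1 + 0 + 0 + 1 + 0 + 0 + 0 + 1 = 3 ≡ 1 (mod 2).
  s_3 = 0 + 0 + 0 + 1 + 0 + 0 + 0 + 1 = 2 ≡ 0 (mod 2).
  s_4 = 0 + 0 + 0 + 1 + 1 + 0 + 0 + 1 = 3 ≡ 1 (mod 2).
s = (0, 1, 0, 1)^T — this equals column 5 of H (binary 0101), so error is at position 5.
Correct: flip bit 5 of r = 000100101000001 to get c = 000110101000001.


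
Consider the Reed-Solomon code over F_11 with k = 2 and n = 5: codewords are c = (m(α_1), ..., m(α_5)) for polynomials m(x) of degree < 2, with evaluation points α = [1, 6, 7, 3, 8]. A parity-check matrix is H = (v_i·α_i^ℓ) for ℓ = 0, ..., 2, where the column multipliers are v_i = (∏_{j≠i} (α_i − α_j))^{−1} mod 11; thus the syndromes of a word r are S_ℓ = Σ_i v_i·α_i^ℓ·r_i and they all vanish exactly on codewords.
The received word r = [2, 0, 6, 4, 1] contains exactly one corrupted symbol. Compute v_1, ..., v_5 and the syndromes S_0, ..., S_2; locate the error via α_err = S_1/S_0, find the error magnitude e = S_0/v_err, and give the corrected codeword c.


S = (5, 5, 5), error at position 1, error magnitude e = 10, c = [3, 0, 6, 4, 1].

Step 1: column multipliers v_i = (∏_{j≠i}(α_i − α_j))^{−1} mod 11.
  i = 1 (α = 1): (1−6)(1−7)(1−3)(1−8) = (−5)·(−6)·(−2)·(−7) = 420 ≡ 2, so v_1 = 2^{−1} = 6 (mod 11).
  i = 2 (α = 6): (6−1)(6−7)(6−3)(6−8) = 5·(−1)·3·(−2) = 30 ≡ 8, so v_2 = 8^{−1} = 7 (mod 11).
  i = 3 (α = 7): (7−1)(7−6)(7−3)(7−8) = 6·1·4·(−1) = −24 ≡ 9, so v_3 = 9^{−1} = 5 (mod 11).
  i = 4 (α = 3): (3−1)(3−6)(3−7)(3−8) = 2·(−3)·(−4)·(−5) = −120 ≡ 1, so v_4 = 1^{−1} = 1 (mod 11).
  i = 5 (α = 8): (8−1)(8−6)(8−7)(8−3) = 7·2·1·5 = 70 ≡ 4, so v_5 = 4^{−1} = 3 (mod 11).
  v = [6, 7, 5, 1, 3].
Step 2: syndromes of r = [2, 0, 6, 4, 1] (all sums mod 11).
  S_0 = Σ v_i r_i = 6·2 + 7·0 + 5·6 + 1·4 + 3·1 = 49 ≡ 5.
  S_1 = Σ v_i α_i r_i = 6·1·2 + 7·6·0 + 5·7·6 + 1·3·4 + 3·8·1 = 258 ≡ 5.
  α_i^2 mod 11 = [1, 3, 5, 9, 9].
  S_2 = Σ v_i α_i^2 r_i = 6·1·2 + 7·3·0 + 5·5·6 + 1·9·4 + 3·9·1 = 225 ≡ 5.
  S = (5, 5, 5) ≠ 0, so r is not a codeword (an error is present).
Step 3: locate the error. For a single error e at position i, S_ℓ = v_i·e·α_i^ℓ, so α_err = S_1/S_0.
  S_0^{−1} = 5^{−1} = 9 (mod 11), so α_err = 5·9 = 45 ≡ 1 = α_1. Error position i = 1.
  Consistency check: S_2/S_1 = 5·9 = 45 ≡ 1 = α_err ✓ (single-error assumption holds).
Step 4: error magnitude e = S_0/v_1 = S_0·∏_{j≠1}(α_1 − α_j) = 5·2 = 10 ≡ 10 (mod 11).
Step 5: correct position 1: c_1 = r_1 − e = 2 − 10 ≡ 3 (mod 11). Hence c = [3, 0, 6, 4, 1].
  Check: interpolating c through the α_i gives m(x) = 8 + 6·x (degree < 2) with m(α_i) = c_i for every i, so c is indeed a codeword.


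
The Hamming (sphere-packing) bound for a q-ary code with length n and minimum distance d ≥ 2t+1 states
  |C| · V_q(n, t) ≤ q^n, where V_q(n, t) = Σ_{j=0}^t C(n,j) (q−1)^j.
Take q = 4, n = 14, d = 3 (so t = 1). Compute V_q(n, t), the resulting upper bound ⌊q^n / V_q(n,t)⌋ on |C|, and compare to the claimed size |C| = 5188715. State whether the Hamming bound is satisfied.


V_q(n, t) = 43, q^n = 268435456, Hamming bound = 6242685, |C| = 5188715 ≤ bound (satisfied).

Step 1: Compute V_q(n, t) = Σ_{j=0}^1 C(n, j) (q−1)^j.
  j = 0: C(14,0)·(3)^0 = 1·1 = 1.
  j = 1: C(14,1)·(3)^1 = 14·3 = 42.
  V_q(n, t) = 1 + 42 = 43.
Step 2: q^n = 4^14 = 268435456.
Step 3: Hamming bound ⌊q^n / V_q(n,t)⌋ = ⌊268435456/43⌋ = 6242685.
Step 4: Compare |C| = 5188715 to 6242685: satisfied.
The claimed |C| lies below the Hamming bound.


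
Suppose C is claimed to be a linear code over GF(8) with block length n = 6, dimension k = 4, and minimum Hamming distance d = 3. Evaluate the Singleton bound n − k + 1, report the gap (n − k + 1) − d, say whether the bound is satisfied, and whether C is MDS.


Singleton RHS = n − k + 1 = 3, slack = 0, bound satisfied, MDS.

Singleton bound: d ≤ n − k + 1.
Here n = 6, k = 4, so n − k + 1 = 3.
Given d = 3, check d ≤ 3: YES.
Slack = (n − k + 1) − d = 0.
The code is MDS (slack = 0).
Description: the claimed parameters are [6, 4, 3]_8; such a code would be MDS (meets Singleton bound).


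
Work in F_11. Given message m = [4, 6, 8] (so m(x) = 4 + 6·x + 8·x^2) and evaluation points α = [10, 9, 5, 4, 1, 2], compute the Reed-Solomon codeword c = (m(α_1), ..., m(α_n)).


c = [6, 2, 3, 2, 7, 4]

Message polynomial: m(x) = 4 + 6·x + 8·x^2 (mod 11).
For each evaluation point α_i, compute m(α_i) mod 11:
  α_1 = 10: Horner steps 8 → 9 → 6, so m(10) = 6.
  α_2 = 9: Horner steps 8 → 1 → 2, so m(9) = 2.
  α_3 = 5: Horner steps 8 → 2 → 3, so m(5) = 3.
  α_4 = 4: Horner steps 8 → 5 → 2, so m(4) = 2.
  α_5 = 1: Horner steps 8 → 3 → 7, so m(1) = 7.
  α_6 = 2: Horner steps 8 → 0 → 4, so m(2) = 4.
Codeword c = [6, 2, 3, 2, 7, 4] ∈ F_11^6.


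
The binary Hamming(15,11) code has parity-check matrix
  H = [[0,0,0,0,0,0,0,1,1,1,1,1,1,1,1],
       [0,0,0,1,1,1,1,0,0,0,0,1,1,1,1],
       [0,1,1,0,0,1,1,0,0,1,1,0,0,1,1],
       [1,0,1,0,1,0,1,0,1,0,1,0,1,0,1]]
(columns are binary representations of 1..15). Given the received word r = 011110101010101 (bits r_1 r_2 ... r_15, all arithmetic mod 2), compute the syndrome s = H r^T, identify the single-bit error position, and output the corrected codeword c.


s = (0, 1, 1, 1)^T, error position = 7, corrected codeword c = 011110001010101

Compute s = H r^T mod 2 one row at a time:
  s_1 = 0 + 1 + 0 + 1 + 0 + 1 + 0 + 1 = 4 ≡ 0 (mod 2).
  s_2 = 1 + 1 + 0 + 1 + 0 + 1 + 0 + 1 = 5 ≡ 1 (mod 2).
  s_3 = 1 + 1 + 0 + 1 + 0 + 1 + 0 + 1 = 5 ≡ 1 (mod 2).
  s_4 = 0 + 1 + 1 + 1 + 1 + 1 + 1 + 1 = 7 ≡ 1 (mod 2).
s = (0, 1, 1, 1)^T — this equals column 7 of H (binary 0111), so error is at position 7.
Correct: flip bit 7 of r = 011110101010101 to get c = 011110001010101.


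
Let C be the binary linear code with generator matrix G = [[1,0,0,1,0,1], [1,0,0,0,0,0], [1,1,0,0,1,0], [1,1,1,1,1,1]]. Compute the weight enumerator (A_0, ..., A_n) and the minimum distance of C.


Weight distribution: A_0 = 1, A_1 = 2, A_2 = 3, A_3 = 4, A_4 = 3, A_5 = 2, A_6 = 1. Minimum distance d = 1.

Enumerate all 2^4 = 16 messages m ∈ F_2^4.
For each, compute codeword c = mG in F_2^6, then tally its weight.
  m = 0000 → c = 000000, weight = 0.
  m = 1000 → c = 100101, weight = 3.
  m = 0100 → c = 100000, weight = 1.
  m = 1100 → c = 000101, weight = 2.
  m = 0010 → c = 110010, weight = 3.
  m = 1010 → c = 010111, weight = 4.
  m = 0110 → c = 010010, weight = 2.
  m = 1110 → c = 110111, weight = 5.
  m = 0001 → c = 111111, weight = 6.
  m = 1001 → c = 011010, weight = 3.
  m = 0101 → c = 011111, weight = 5.
  m = 1101 → c = 111010, weight = 4.
  m = 0011 → c = 001101, weight = 3.
  m = 1011 → c = 101000, weight = 2.
  m = 0111 → c = 101101, weight = 4.
  m = 1111 → c = 001000, weight = 1.
Tally weights:
  weight 0: 1 codewords.
  weight 1: 2 codewords.
  weight 2: 3 codewords.
  weight 3: 4 codewords.
  weight 4: 3 codewords.
  weight 5: 2 codewords.
  weight 6: 1 codewords.
Minimum distance d = smallest w > 0 with A_w > 0 = 1.
Sanity: Σ A_w = 16 = 2^4 = 16 ✓.


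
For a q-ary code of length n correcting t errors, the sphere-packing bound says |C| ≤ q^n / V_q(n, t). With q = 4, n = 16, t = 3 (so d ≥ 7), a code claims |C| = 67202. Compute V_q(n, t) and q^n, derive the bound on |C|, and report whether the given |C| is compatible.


V_q(n, t) = 16249, q^n = 4294967296, Hamming bound = 264321, |C| = 67202 ≤ bound (satisfied).

Step 1: Compute V_q(n, t) = Σ_{j=0}^3 C(n, j) (q−1)^j.
  j = 0: C(16,0)·(3)^0 = 1·1 = 1.
  j = 1: C(16,1)·(3)^1 = 16·3 = 48.
  j = 2: C(16,2)·(3)^2 = 120·9 = 1080.
  j = 3: C(16,3)·(3)^3 = 560·27 = 15120.
  V_q(n, t) = 1 + 48 + 1080 + 15120 = 16249.
Step 2: q^n = 4^16 = 4294967296.
Step 3: Hamming bound ⌊q^n / V_q(n,t)⌋ = ⌊4294967296/16249⌋ = 264321.
Step 4: Compare |C| = 67202 to 264321: satisfied.
The claimed |C| lies below the Hamming bound.


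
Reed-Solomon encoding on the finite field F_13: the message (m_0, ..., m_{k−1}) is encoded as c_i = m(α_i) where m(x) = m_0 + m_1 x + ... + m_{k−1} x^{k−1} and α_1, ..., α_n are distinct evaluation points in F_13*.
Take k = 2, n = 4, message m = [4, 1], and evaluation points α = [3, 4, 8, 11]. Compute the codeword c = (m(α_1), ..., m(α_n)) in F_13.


c = [7, 8, 12, 2]

Message polynomial: m(x) = 4 + 1·x (mod 13).
For each evaluation point α_i, compute m(α_i) mod 13:
  α_1 = 3: Horner steps 1 → 7, so m(3) = 7.
  α_2 = 4: Horner steps 1 → 8, so m(4) = 8.
  α_3 = 8: Horner steps 1 → 12, so m(8) = 12.
  α_4 = 11: Horner steps 1 → 2, so m(11) = 2.
Codeword c = [7, 8, 12, 2] ∈ F_13^4.


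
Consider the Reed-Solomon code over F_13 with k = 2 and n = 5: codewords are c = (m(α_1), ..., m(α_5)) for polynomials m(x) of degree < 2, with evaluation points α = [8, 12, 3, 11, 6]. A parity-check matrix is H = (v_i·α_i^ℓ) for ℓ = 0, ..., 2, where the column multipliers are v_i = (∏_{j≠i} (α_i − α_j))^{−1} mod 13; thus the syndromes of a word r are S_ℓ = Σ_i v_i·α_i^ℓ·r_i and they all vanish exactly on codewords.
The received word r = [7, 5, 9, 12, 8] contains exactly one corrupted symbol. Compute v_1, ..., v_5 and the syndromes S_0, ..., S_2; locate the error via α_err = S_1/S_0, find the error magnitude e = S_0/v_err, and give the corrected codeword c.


S = (6, 5, 2), error at position 3, error magnitude e = 6, c = [7, 5, 3, 12, 8].

Step 1: column multipliers v_i = (∏_{j≠i}(α_i − α_j))^{−1} mod 13.
  i = 1 (α = 8): (8−12)(8−3)(8−11)(8−6) = (−4)·5·(−3)·2 = 120 ≡ 3, so v_1 = 3^{−1} = 9 (mod 13).
  i = 2 (α = 12): (12−8)(12−3)(12−11)(12−6) = 4·9·1·6 = 216 ≡ 8, so v_2 = 8^{−1} = 5 (mod 13).
  i = 3 (α = 3): (3−8)(3−12)(3−11)(3−6) = (−5)·(−9)·(−8)·(−3) = 1080 ≡ 1, so v_3 = 1^{−1} = 1 (mod 13).
  i = 4 (α = 11): (11−8)(11−12)(11−3)(11−6) = 3·(−1)·8·5 = −120 ≡ 10, so v_4 = 10^{−1} = 4 (mod 13).
  i = 5 (α = 6): (6−8)(6−12)(6−3)(6−11) = (−2)·(−6)·3·(−5) = −180 ≡ 2, so v_5 = 2^{−1} = 7 (mod 13).
  v = [9, 5, 1, 4, 7].
Step 2: syndromes of r = [7, 5, 9, 12, 8] (all sums mod 13).
  S_0 = Σ v_i r_i = 9·7 + 5·5 + 1·9 + 4·12 + 7·8 = 201 ≡ 6.
  S_1 = Σ v_i α_i r_i = 9·8·7 + 5·12·5 + 1·3·9 + 4·11·12 + 7·6·8 = 1695 ≡ 5.
  α_i^2 mod 13 = [12, 1, 9, 4, 10].
  S_2 = Σ v_i α_i^2 r_i = 9·12·7 + 5·1·5 + 1·9·9 + 4·4·12 + 7·10·8 = 1614 ≡ 2.
  S = (6, 5, 2) ≠ 0, so r is not a codeword (an error is present).
Step 3: locate the error. For a single error e at position i, S_ℓ = v_i·e·α_i^ℓ, so α_err = S_1/S_0.
  S_0^{−1} = 6^{−1} = 11 (mod 13), so α_err = 5·11 = 55 ≡ 3 = α_3. Error position i = 3.
  Consistency check: S_2/S_1 = 2·8 = 16 ≡ 3 = α_err ✓ (single-error assumption holds).
Step 4: error magnitude e = S_0/v_3 = S_0·∏_{j≠3}(α_3 − α_j) = 6·1 = 6 ≡ 6 (mod 13).
Step 5: correct position 3: c_3 = r_3 − e = 9 − 6 ≡ 3 (mod 13). Hence c = [7, 5, 3, 12, 8].
  Check: interpolating c through the α_i gives m(x) = 11 + 6·x (degree < 2) with m(α_i) = c_i for every i, so c is indeed a codeword.


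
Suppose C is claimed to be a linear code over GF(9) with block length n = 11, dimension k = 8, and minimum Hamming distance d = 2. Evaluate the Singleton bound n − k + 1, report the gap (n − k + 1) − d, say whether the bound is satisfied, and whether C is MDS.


Singleton RHS = n − k + 1 = 4, slack = 2, bound satisfied, not MDS.

Singleton bound: d ≤ n − k + 1.
Here n = 11, k = 8, so n − k + 1 = 4.
Given d = 2, check d ≤ 4: YES.
Slack = (n − k + 1) − d = 2.
The code is NOT MDS (slack = 2 > 0).
Description: the claimed parameters are [11, 8, 2]_9; such a code would be non-MDS.


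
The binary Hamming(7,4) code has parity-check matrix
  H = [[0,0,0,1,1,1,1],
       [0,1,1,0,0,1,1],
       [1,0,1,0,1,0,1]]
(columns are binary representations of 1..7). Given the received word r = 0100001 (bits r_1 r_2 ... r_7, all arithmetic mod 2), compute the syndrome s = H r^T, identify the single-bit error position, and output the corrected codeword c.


s = (1, 0, 1)^T, error position = 5, corrected codeword c = 0100101

Compute s = H r^T mod 2 one row at a time:
  s_1 = 0 + 0 + 0 + 1 = 1 ≡ 1 (mod 2).
  s_2 = 1 + 0 + 0 + 1 = 2 ≡ 0 (mod 2).
  s_3 = 0 + 0 + 0 + 1 = 1 ≡ 1 (mod 2).
s = (1, 0, 1)^T — this equals column 5 of H (binary 101), so error is at position 5.
Correct: flip bit 5 of r = 0100001 to get c = 0100101.


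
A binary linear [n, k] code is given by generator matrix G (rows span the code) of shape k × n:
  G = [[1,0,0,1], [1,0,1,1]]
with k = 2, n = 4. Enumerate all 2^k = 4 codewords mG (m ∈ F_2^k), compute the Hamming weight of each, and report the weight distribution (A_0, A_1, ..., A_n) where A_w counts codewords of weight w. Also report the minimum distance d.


Weight distribution: A_0 = 1, A_1 = 1, A_2 = 1, A_3 = 1. Minimum distance d = 1.

Enumerate all 2^2 = 4 messages m ∈ F_2^2.
For each, compute codeword c = mG in F_2^4, then tally its weight.
  m = 00 → c = 0000, weight = 0.
  m = 10 → c = 1001, weight = 2.
  m = 01 → c = 1011, weight = 3.
  m = 11 → c = 0010, weight = 1.
Tally weights:
  weight 0: 1 codewords.
  weight 1: 1 codewords.
  weight 2: 1 codewords.
  weight 3: 1 codewords.
Minimum distance d = smallest w > 0 with A_w > 0 = 1.
Sanity: Σ A_w = 4 = 2^2 = 4 ✓.


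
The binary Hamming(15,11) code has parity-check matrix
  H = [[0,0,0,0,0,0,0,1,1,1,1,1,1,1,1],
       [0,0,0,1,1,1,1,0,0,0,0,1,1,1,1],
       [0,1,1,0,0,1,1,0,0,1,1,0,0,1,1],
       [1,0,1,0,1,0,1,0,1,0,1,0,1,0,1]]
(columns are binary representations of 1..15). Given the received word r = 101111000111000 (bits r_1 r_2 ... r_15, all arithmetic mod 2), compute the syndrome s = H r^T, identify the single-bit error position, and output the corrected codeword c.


s = (1, 0, 0, 0)^T, error position = 8, corrected codeword c = 101111010111000

Compute s = H r^T mod 2 one row at a time:
  s_1 = 0 + 0 + 1 + 1 + 1 + 0 + 0 + 0 = 3 ≡ 1 (mod 2).
  s_2 = 1 + 1 + 1 + 0 + 1 + 0 + 0 + 0 = 4 ≡ 0 (mod 2).
  s_3 = 0 + 1 + 1 + 0 + 1 + 1 + 0 + 0 = 4 ≡ 0 (mod 2).
  s_4 = 1 + 1 + 1 + 0 + 0 + 1 + 0 + 0 = 4 ≡ 0 (mod 2).
s = (1, 0, 0, 0)^T — this equals column 8 of H (binary 1000), so error is at position 8.
Correct: flip bit 8 of r = 101111000111000 to get c = 101111010111000.


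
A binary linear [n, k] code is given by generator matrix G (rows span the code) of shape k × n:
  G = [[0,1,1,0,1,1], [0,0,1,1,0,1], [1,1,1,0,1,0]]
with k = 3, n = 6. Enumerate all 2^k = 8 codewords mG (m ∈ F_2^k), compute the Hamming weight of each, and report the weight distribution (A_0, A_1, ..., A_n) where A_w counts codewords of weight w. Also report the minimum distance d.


Weight distribution: A_0 = 1, A_2 = 1, A_3 = 3, A_4 = 2, A_5 = 1. Minimum distance d = 2.

Enumerate all 2^3 = 8 messages m ∈ F_2^3.
For each, compute codeword c = mG in F_2^6, then tally its weight.
  m = 000 → c = 000000, weight = 0.
  m = 100 → c = 011011, weight = 4.
  m = 010 → c = 001101, weight = 3.
  m = 110 → c = 010110, weight = 3.
  m = 001 → c = 111010, weight = 4.
  m = 101 → c = 100001, weight = 2.
  m = 011 → c = 110111, weight = 5.
  m = 111 → c = 101100, weight = 3.
Tally weights:
  weight 0: 1 codewords.
  weight 2: 1 codewords.
  weight 3: 3 codewords.
  weight 4: 2 codewords.
  weight 5: 1 codewords.
Minimum distance d = smallest w > 0 with A_w > 0 = 2.
Sanity: Σ A_w = 8 = 2^3 = 8 ✓.


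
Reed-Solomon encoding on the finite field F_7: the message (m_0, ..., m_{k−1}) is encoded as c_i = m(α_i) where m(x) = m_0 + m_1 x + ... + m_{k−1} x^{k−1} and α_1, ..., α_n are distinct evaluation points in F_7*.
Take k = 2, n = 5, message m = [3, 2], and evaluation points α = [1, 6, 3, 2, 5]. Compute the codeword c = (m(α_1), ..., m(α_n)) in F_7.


c = [5, 1, 2, 0, 6]

Message polynomial: m(x) = 3 + 2·x (mod 7).
For each evaluation point α_i, compute m(α_i) mod 7:
  α_1 = 1: Horner steps 2 → 5, so m(1) = 5.
  α_2 = 6: Horner steps 2 → 1, so m(6) = 1.
  α_3 = 3: Horner steps 2 → 2, so m(3) = 2.
  α_4 = 2: Horner steps 2 → 0, so m(2) = 0.
  α_5 = 5: Horner steps 2 → 6, so m(5) = 6.
Codeword c = [5, 1, 2, 0, 6] ∈ F_7^5.


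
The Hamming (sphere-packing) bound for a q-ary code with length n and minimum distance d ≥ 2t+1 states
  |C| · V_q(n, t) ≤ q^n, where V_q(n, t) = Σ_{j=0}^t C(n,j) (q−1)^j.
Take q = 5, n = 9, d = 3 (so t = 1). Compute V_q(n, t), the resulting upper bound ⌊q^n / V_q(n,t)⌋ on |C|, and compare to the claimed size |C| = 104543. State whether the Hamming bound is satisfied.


V_q(n, t) = 37, q^n = 1953125, Hamming bound = 52787, |C| = 104543 > bound (violated).

Step 1: Compute V_q(n, t) = Σ_{j=0}^1 C(n, j) (q−1)^j.
  j = 0: C(9,0)·(4)^0 = 1·1 = 1.
  j = 1: C(9,1)·(4)^1 = 9·4 = 36.
  V_q(n, t) = 1 + 36 = 37.
Step 2: q^n = 5^9 = 1953125.
Step 3: Hamming bound ⌊q^n / V_q(n,t)⌋ = ⌊1953125/37⌋ = 52787.
Step 4: Compare |C| = 104543 to 52787: violated.
The claimed |C| lies above the Hamming bound, so no 5-ary code of length 9 with d ≥ 3 can have 104543 codewords.


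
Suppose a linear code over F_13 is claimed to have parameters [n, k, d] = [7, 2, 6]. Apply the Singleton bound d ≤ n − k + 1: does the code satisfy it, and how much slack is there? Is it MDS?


Singleton RHS = n − k + 1 = 6, slack = 0, bound satisfied, MDS.

Singleton bound: d ≤ n − k + 1.
Here n = 7, k = 2, so n − k + 1 = 6.
Given d = 6, check d ≤ 6: YES.
Slack = (n − k + 1) − d = 0.
The code is MDS (slack = 0).
Description: the claimed parameters are [7, 2, 6]_13; such a code would be MDS (meets Singleton bound).


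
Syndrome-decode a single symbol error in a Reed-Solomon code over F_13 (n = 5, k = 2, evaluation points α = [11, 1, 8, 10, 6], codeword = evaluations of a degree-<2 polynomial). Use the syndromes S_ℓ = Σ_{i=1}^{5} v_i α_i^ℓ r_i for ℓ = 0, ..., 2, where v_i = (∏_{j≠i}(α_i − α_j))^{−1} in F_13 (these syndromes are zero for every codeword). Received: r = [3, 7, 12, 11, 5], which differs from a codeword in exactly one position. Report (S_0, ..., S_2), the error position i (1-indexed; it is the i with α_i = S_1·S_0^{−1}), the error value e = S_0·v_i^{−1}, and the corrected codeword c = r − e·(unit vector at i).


S = (3, 4, 1), error at position 4, error magnitude e = 5, c = [3, 7, 12, 6, 5].

Step 1: column multipliers v_i = (∏_{j≠i}(α_i − α_j))^{−1} mod 13.
  i = 1 (α = 11): (11−1)(11−8)(11−10)(11−6) = 10·3·1·5 = 150 ≡ 7, so v_1 = 7^{−1} = 2 (mod 13).
  i = 2 (α = 1): (1−11)(1−8)(1−10)(1−6) = (−10)·(−7)·(−9)·(−5) = 3150 ≡ 4, so v_2 = 4^{−1} = 10 (mod 13).
  i = 3 (α = 8): (8−11)(8−1)(8−10)(8−6) = (−3)·7·(−2)·2 = 84 ≡ 6, so v_3 = 6^{−1} = 11 (mod 13).
  i = 4 (α = 10): (10−11)(10−1)(10−8)(10−6) = (−1)·9·2·4 = −72 ≡ 6, so v_4 = 6^{−1} = 11 (mod 13).
  i = 5 (α = 6): (6−11)(6−1)(6−8)(6−10) = (−5)·5·(−2)·(−4) = −200 ≡ 8, so v_5 = 8^{−1} = 5 (mod 13).
  v = [2, 10, 11, 11, 5].
Step 2: syndromes of r = [3, 7, 12, 11, 5] (all sums mod 13).
  S_0 = Σ v_i r_i = 2·3 + 10·7 + 11·12 + 11·11 + 5·5 = 354 ≡ 3.
  S_1 = Σ v_i α_i r_i = 2·11·3 + 10·1·7 + 11·8·12 + 11·10·11 + 5·6·5 = 2552 ≡ 4.
  α_i^2 mod 13 = [4, 1, 12, 9, 10].
  S_2 = Σ v_i α_i^2 r_i = 2·4·3 + 10·1·7 + 11·12·12 + 11·9·11 + 5·10·5 = 3017 ≡ 1.
  S = (3, 4, 1) ≠ 0, so r is not a codeword (an error is present).
Step 3: locate the error. For a single error e at position i, S_ℓ = v_i·e·α_i^ℓ, so α_err = S_1/S_0.
  S_0^{−1} = 3^{−1} = 9 (mod 13), so α_err = 4·9 = 36 ≡ 10 = α_4. Error position i = 4.
  Consistency check: S_2/S_1 = 1·10 = 10 ≡ 10 = α_err ✓ (single-error assumption holds).
Step 4: error magnitude e = S_0/v_4 = S_0·∏_{j≠4}(α_4 − α_j) = 3·6 = 18 ≡ 5 (mod 13).
Step 5: correct position 4: c_4 = r_4 − e = 11 − 5 ≡ 6 (mod 13). Hence c = [3, 7, 12, 6, 5].
  Check: interpolating c through the α_i gives m(x) = 10 + 10·x (degree < 2) with m(α_i) = c_i for every i, so c is indeed a codeword.


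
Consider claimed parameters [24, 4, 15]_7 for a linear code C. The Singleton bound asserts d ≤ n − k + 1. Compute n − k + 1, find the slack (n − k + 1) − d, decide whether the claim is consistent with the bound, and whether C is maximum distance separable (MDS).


Singleton RHS = n − k + 1 = 21, slack = 6, bound satisfied, not MDS.

Singleton bound: d ≤ n − k + 1.
Here n = 24, k = 4, so n − k + 1 = 21.
Given d = 15, check d ≤ 21: YES.
Slack = (n − k + 1) − d = 6.
The code is NOT MDS (slack = 6 > 0).
Description: the claimed parameters are [24, 4, 15]_7; such a code would be non-MDS.


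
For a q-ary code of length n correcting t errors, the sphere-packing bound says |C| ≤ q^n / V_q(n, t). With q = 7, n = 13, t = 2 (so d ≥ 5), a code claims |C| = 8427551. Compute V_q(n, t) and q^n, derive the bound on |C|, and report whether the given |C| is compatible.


V_q(n, t) = 2887, q^n = 96889010407, Hamming bound = 33560446, |C| = 8427551 ≤ bound (satisfied).

Step 1: Compute V_q(n, t) = Σ_{j=0}^2 C(n, j) (q−1)^j.
  j = 0: C(13,0)·(6)^0 = 1·1 = 1.
  j = 1: C(13,1)·(6)^1 = 13·6 = 78.
  j = 2: C(13,2)·(6)^2 = 78·36 = 2808.
  V_q(n, t) = 1 + 78 + 2808 = 2887.
Step 2: q^n = 7^13 = 96889010407.
Step 3: Hamming bound ⌊q^n / V_q(n,t)⌋ = ⌊96889010407/2887⌋ = 33560446.
Step 4: Compare |C| = 8427551 to 33560446: satisfied.
The claimed |C| lies below the Hamming bound.


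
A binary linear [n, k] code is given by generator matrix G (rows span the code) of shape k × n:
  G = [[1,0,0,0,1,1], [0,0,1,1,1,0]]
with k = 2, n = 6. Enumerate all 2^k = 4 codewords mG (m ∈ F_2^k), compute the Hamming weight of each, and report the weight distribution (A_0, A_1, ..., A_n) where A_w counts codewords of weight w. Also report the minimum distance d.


Weight distribution: A_0 = 1, A_3 = 2, A_4 = 1. Minimum distance d = 3.

Enumerate all 2^2 = 4 messages m ∈ F_2^2.
For each, compute codeword c = mG in F_2^6, then tally its weight.
  m = 00 → c = 000000, weight = 0.
  m = 10 → c = 100011, weight = 3.
  m = 01 → c = 001110, weight = 3.
  m = 11 → c = 101101, weight = 4.
Tally weights:
  weight 0: 1 codewords.
  weight 3: 2 codewords.
  weight 4: 1 codewords.
Minimum distance d = smallest w > 0 with A_w > 0 = 3.
Sanity: Σ A_w = 4 = 2^2 = 4 ✓.


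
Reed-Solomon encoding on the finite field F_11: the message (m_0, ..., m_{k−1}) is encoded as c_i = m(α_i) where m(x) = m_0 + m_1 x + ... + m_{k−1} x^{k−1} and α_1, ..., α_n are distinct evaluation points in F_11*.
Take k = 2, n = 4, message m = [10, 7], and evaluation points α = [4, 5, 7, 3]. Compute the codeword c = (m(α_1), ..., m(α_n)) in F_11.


c = [5, 1, 4, 9]

Message polynomial: m(x) = 10 + 7·x (mod 11).
For each evaluation point α_i, compute m(α_i) mod 11:
  α_1 = 4: Horner steps 7 → 5, so m(4) = 5.
  α_2 = 5: Horner steps 7 → 1, so m(5) = 1.
  α_3 = 7: Horner steps 7 → 4, so m(7) = 4.
  α_4 = 3: Horner steps 7 → 9, so m(3) = 9.
Codeword c = [5, 1, 4, 9] ∈ F_11^4.


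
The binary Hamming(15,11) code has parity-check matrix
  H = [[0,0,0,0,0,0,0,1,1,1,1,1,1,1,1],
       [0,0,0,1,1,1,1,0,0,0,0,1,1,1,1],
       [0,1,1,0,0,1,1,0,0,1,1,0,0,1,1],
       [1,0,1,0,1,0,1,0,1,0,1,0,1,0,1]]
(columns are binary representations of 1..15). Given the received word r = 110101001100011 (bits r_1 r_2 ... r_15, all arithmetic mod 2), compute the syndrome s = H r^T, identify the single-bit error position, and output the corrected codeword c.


s = (0, 0, 1, 1)^T, error position = 3, corrected codeword c = 111101001100011

Compute s = H r^T mod 2 one row at a time:
  s_1 = 0 + 1 + 1 + 0 + 0 + 0 + 1 + 1 = 4 ≡ 0 (mod 2).
  s_2 = 1 + 0 + 1 + 0 + 0 + 0 + 1 + 1 = 4 ≡ 0 (mod 2).
  s_3 = 1 + 0 + 1 + 0 + 1 + 0 + 1 + 1 = 5 ≡ 1 (mod 2).
  s_4 = 1 + 0 + 0 + 0 + 1 + 0 + 0 + 1 = 3 ≡ 1 (mod 2).
s = (0, 0, 1, 1)^T — this equals column 3 of H (binary 0011), so error is at position 3.
Correct: flip bit 3 of r = 110101001100011 to get c = 111101001100011.


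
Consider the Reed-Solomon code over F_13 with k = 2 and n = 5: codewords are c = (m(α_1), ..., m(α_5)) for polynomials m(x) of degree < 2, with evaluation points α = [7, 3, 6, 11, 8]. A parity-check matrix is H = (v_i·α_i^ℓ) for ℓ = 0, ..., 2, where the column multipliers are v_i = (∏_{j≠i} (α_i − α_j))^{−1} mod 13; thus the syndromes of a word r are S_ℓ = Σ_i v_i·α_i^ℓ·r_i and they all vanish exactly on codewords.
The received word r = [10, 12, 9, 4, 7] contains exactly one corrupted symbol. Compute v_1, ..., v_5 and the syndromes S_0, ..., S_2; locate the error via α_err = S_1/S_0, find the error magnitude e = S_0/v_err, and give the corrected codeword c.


S = (5, 9, 11), error at position 1, error magnitude e = 2, c = [8, 12, 9, 4, 7].

Step 1: column multipliers v_i = (∏_{j≠i}(α_i − α_j))^{−1} mod 13.
  i = 1 (α = 7): (7−3)(7−6)(7−11)(7−8) = 4·1·(−4)·(−1) = 16 ≡ 3, so v_1 = 3^{−1} = 9 (mod 13).
  i = 2 (α = 3): (3−7)(3−6)(3−11)(3−8) = (−4)·(−3)·(−8)·(−5) = 480 ≡ 12, so v_2 = 12^{−1} = 12 (mod 13).
  i = 3 (α = 6): (6−7)(6−3)(6−11)(6−8) = (−1)·3·(−5)·(−2) = −30 ≡ 9, so v_3 = 9^{−1} = 3 (mod 13).
  i = 4 (α = 11): (11−7)(11−3)(11−6)(11−8) = 4·8·5·3 = 480 ≡ 12, so v_4 = 12^{−1} = 12 (mod 13).
  i = 5 (α = 8): (8−7)(8−3)(8−6)(8−11) = 1·5·2·(−3) = −30 ≡ 9, so v_5 = 9^{−1} = 3 (mod 13).
  v = [9, 12, 3, 12, 3].
Step 2: syndromes of r = [10, 12, 9, 4, 7] (all sums mod 13).
  S_0 = Σ v_i r_i = 9·10 + 12·12 + 3·9 + 12·4 + 3·7 = 330 ≡ 5.
  S_1 = Σ v_i α_i r_i = 9·7·10 + 12·3·12 + 3·6·9 + 12·11·4 + 3·8·7 = 1920 ≡ 9.
  α_i^2 mod 13 = [10, 9, 10, 4, 12].
  S_2 = Σ v_i α_i^2 r_i = 9·10·10 + 12·9·12 + 3·10·9 + 12·4·4 + 3·12·7 = 2910 ≡ 11.
  S = (5, 9, 11) ≠ 0, so r is not a codeword (an error is present).
Step 3: locate the error. For a single error e at position i, S_ℓ = v_i·e·α_i^ℓ, so α_err = S_1/S_0.
  S_0^{−1} = 5^{−1} = 8 (mod 13), so α_err = 9·8 = 72 ≡ 7 = α_1. Error position i = 1.
  Consistency check: S_2/S_1 = 11·3 = 33 ≡ 7 = α_err ✓ (single-error assumption holds).
Step 4: error magnitude e = S_0/v_1 = S_0·∏_{j≠1}(α_1 − α_j) = 5·3 = 15 ≡ 2 (mod 13).
Step 5: correct position 1: c_1 = r_1 − e = 10 − 2 ≡ 8 (mod 13). Hence c = [8, 12, 9, 4, 7].
  Check: interpolating c through the α_i gives m(x) = 2 + 12·x (degree < 2) with m(α_i) = c_i for every i, so c is indeed a codeword.


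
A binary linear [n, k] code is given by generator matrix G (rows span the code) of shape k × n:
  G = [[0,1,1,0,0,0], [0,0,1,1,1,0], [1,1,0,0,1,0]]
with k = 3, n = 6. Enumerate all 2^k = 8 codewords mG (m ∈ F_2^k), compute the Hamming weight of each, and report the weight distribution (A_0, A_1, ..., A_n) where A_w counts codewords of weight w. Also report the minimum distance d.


Weight distribution: A_0 = 1, A_2 = 2, A_3 = 4, A_4 = 1. Minimum distance d = 2.

Enumerate all 2^3 = 8 messages m ∈ F_2^3.
For each, compute codeword c = mG in F_2^6, then tally its weight.
  m = 000 → c = 000000, weight = 0.
  m = 100 → c = 011000, weight = 2.
  m = 010 → c = 001110, weight = 3.
  m = 110 → c = 010110, weight = 3.
  m = 001 → c = 110010, weight = 3.
  m = 101 → c = 101010, weight = 3.
  m = 011 → c = 111100, weight = 4.
  m = 111 → c = 100100, weight = 2.
Tally weights:
  weight 0: 1 codewords.
  weight 2: 2 codewords.
  weight 3: 4 codewords.
  weight 4: 1 codewords.
Minimum distance d = smallest w > 0 with A_w > 0 = 2.
Sanity: Σ A_w = 8 = 2^3 = 8 ✓.


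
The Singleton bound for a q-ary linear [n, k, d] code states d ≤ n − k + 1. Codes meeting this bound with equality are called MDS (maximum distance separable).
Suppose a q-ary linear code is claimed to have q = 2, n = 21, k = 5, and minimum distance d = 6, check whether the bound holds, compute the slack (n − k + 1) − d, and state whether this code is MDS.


Singleton RHS = n − k + 1 = 17, slack = 11, bound satisfied, not MDS.

Singleton bound: d ≤ n − k + 1.
Here n = 21, k = 5, so n − k + 1 = 17.
Given d = 6, check d ≤ 17: YES.
Slack = (n − k + 1) − d = 11.
The code is NOT MDS (slack = 11 > 0).
Description: the claimed parameters are [21, 5, 6]_2; such a code would be non-MDS.


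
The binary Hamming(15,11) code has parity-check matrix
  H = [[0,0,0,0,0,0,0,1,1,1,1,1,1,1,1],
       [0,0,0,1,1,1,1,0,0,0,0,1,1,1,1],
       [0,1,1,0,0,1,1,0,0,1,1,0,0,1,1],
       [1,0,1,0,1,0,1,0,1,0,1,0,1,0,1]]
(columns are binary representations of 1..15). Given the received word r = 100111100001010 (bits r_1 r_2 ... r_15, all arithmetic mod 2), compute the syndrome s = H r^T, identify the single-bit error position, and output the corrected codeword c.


s = (0, 0, 1, 1)^T, error position = 3, corrected codeword c = 101111100001010

Compute s = H r^T mod 2 one row at a time:
  s_1 = 0 + 0 + 0 + 0 + 1 + 0 + 1 + 0 = 2 ≡ 0 (mod 2).
  s_2 = 1 + 1 + 1 + 1 + 1 + 0 + 1 + 0 = 6 ≡ 0 (mod 2).
  s_3 = 0 + 0 + 1 + 1 + 0 + 0 + 1 + 0 = 3 ≡ 1 (mod 2).
  s_4 = 1 + 0 + 1 + 1 + 0 + 0 + 0 + 0 = 3 ≡ 1 (mod 2).
s = (0, 0, 1, 1)^T — this equals column 3 of H (binary 0011), so error is at position 3.
Correct: flip bit 3 of r = 100111100001010 to get c = 101111100001010.


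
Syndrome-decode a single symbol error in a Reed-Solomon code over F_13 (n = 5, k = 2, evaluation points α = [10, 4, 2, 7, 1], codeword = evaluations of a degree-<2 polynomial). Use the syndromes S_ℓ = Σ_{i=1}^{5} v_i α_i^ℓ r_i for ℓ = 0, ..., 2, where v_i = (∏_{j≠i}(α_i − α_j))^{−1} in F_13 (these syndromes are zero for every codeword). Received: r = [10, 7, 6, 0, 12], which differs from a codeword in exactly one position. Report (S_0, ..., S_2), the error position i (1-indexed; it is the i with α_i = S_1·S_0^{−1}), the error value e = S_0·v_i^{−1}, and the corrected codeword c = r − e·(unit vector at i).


S = (8, 4, 2), error at position 4, error magnitude e = 11, c = [10, 7, 6, 2, 12].

Step 1: column multipliers v_i = (∏_{j≠i}(α_i − α_j))^{−1} mod 13.
  i = 1 (α = 10): (10−4)(10−2)(10−7)(10−1) = 6·8·3·9 = 1296 ≡ 9, so v_1 = 9^{−1} = 3 (mod 13).
  i = 2 (α = 4): (4−10)(4−2)(4−7)(4−1) = (−6)·2·(−3)·3 = 108 ≡ 4, so v_2 = 4^{−1} = 10 (mod 13).
  i = 3 (α = 2): (2−10)(2−4)(2−7)(2−1) = (−8)·(−2)·(−5)·1 = −80 ≡ 11, so v_3 = 11^{−1} = 6 (mod 13).
  i = 4 (α = 7): (7−10)(7−4)(7−2)(7−1) = (−3)·3·5·6 = −270 ≡ 3, so v_4 = 3^{−1} = 9 (mod 13).
  i = 5 (α = 1): (1−10)(1−4)(1−2)(1−7) = (−9)·(−3)·(−1)·(−6) = 162 ≡ 6, so v_5 = 6^{−1} = 11 (mod 13).
  v = [3, 10, 6, 9, 11].
Step 2: syndromes of r = [10, 7, 6, 0, 12] (all sums mod 13).
  S_0 = Σ v_i r_i = 3·10 + 10·7 + 6·6 + 9·0 + 11·12 = 268 ≡ 8.
  S_1 = Σ v_i α_i r_i = 3·10·10 + 10·4·7 + 6·2·6 + 9·7·0 + 11·1·12 = 784 ≡ 4.
  α_i^2 mod 13 = [9, 3, 4, 10, 1].
  S_2 = Σ v_i α_i^2 r_i = 3·9·10 + 10·3·7 + 6·4·6 + 9·10·0 + 11·1·12 = 756 ≡ 2.
  S = (8, 4, 2) ≠ 0, so r is not a codeword (an error is present).
Step 3: locate the error. For a single error e at position i, S_ℓ = v_i·e·α_i^ℓ, so α_err = S_1/S_0.
  S_0^{−1} = 8^{−1} = 5 (mod 13), so α_err = 4·5 = 20 ≡ 7 = α_4. Error position i = 4.
  Consistency check: S_2/S_1 = 2·10 = 20 ≡ 7 = α_err ✓ (single-error assumption holds).
Step 4: error magnitude e = S_0/v_4 = S_0·∏_{j≠4}(α_4 − α_j) = 8·3 = 24 ≡ 11 (mod 13).
Step 5: correct position 4: c_4 = r_4 − e = 0 − 11 ≡ 2 (mod 13). Hence c = [10, 7, 6, 2, 12].
  Check: interpolating c through the α_i gives m(x) = 5 + 7·x (degree < 2) with m(α_i) = c_i for every i, so c is indeed a codeword.


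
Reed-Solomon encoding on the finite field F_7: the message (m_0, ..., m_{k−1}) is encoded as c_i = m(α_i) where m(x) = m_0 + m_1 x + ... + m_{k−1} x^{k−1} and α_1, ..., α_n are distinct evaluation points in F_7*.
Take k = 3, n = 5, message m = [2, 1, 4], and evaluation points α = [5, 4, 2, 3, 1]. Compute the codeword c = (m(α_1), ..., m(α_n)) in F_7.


c = [2, 0, 6, 6, 0]

Message polynomial: m(x) = 2 + 1·x + 4·x^2 (mod 7).
For each evaluation point α_i, compute m(α_i) mod 7:
  α_1 = 5: Horner steps 4 → 0 → 2, so m(5) = 2.
  α_2 = 4: Horner steps 4 → 3 → 0, so m(4) = 0.
  α_3 = 2: Horner steps 4 → 2 → 6, so m(2) = 6.
  α_4 = 3: Horner steps 4 → 6 → 6, so m(3) = 6.
  α_5 = 1: Horner steps 4 → 5 → 0, so m(1) = 0.
Codeword c = [2, 0, 6, 6, 0] ∈ F_7^5.
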